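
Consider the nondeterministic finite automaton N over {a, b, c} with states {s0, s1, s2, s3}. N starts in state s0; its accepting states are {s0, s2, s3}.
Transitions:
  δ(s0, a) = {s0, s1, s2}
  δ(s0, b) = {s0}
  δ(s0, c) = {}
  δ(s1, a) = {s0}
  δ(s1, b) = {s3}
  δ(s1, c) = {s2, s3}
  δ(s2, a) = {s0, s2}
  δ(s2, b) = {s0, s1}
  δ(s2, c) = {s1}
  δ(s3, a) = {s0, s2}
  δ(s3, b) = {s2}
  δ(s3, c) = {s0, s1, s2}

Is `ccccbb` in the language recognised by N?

Start: {s0}
read c: {}
The reachable set is empty and stays empty for the remaining 5 symbols.
Reachable ∩ accepting = {} — empty.

rejected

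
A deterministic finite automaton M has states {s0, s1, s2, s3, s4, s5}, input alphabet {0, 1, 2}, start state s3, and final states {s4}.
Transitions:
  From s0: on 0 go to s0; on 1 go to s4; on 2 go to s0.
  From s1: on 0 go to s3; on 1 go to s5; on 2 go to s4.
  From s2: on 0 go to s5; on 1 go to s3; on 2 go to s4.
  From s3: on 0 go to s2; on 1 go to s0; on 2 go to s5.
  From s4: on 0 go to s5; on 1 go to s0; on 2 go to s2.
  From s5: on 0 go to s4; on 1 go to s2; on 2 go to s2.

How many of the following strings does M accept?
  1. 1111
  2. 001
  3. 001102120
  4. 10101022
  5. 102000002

1111: accepted
001: rejected
001102120: rejected
10101022: accepted
102000002: rejected

2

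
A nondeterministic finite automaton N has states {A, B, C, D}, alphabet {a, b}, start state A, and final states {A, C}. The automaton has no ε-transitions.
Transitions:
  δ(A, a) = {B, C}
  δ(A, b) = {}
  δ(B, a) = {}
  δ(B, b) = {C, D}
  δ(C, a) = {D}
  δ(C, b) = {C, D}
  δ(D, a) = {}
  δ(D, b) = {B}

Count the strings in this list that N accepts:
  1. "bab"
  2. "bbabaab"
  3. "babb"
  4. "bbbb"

"bab": rejected
"bbabaab": rejected
"babb": rejected
"bbbb": rejected

0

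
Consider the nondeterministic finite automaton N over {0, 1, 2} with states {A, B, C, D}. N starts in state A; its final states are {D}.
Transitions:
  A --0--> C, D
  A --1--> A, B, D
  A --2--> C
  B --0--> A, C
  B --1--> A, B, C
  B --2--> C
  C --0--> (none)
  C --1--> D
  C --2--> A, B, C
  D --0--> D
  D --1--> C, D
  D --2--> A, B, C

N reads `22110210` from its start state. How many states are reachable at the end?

Start: {A}
read 2: {C}
read 2: {A, B, C}
read 1: {A, B, C, D}
read 1: {A, B, C, D}
read 0: {A, C, D}
read 2: {A, B, C}
read 1: {A, B, C, D}
read 0: {A, C, D}
Final reachable set {A, C, D} has 3 states.

3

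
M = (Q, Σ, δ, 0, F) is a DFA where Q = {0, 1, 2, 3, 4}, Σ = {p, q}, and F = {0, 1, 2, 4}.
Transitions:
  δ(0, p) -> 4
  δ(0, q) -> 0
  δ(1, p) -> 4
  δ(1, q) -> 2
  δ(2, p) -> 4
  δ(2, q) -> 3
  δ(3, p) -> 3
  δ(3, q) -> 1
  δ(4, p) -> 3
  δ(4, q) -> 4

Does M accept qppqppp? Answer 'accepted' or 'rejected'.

rejected

0 --q--> 0
0 --p--> 4
4 --p--> 3
3 --q--> 1
1 --p--> 4
4 --p--> 3
3 --p--> 3
End in state 3, which is not an accepting state.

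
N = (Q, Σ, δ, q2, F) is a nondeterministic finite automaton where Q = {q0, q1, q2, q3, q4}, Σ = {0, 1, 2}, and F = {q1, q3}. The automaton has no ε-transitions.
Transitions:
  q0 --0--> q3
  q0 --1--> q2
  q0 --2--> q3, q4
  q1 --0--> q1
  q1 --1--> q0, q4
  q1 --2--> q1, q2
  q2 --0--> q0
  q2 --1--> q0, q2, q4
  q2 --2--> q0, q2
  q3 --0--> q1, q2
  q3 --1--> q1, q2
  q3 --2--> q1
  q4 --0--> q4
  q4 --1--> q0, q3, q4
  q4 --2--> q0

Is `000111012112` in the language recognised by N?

Start: {q2}
read 0: {q0}
read 0: {q3}
read 0: {q1, q2}
read 1: {q0, q2, q4}
read 1: {q0, q2, q3, q4}
read 1: {q0, q1, q2, q3, q4}
read 0: {q0, q1, q2, q3, q4}
read 1: {q0, q1, q2, q3, q4}
read 2: {q0, q1, q2, q3, q4}
read 1: {q0, q1, q2, q3, q4}
read 1: {q0, q1, q2, q3, q4}
read 2: {q0, q1, q2, q3, q4}
Reachable ∩ accepting = {q1, q3} — nonempty.

accepted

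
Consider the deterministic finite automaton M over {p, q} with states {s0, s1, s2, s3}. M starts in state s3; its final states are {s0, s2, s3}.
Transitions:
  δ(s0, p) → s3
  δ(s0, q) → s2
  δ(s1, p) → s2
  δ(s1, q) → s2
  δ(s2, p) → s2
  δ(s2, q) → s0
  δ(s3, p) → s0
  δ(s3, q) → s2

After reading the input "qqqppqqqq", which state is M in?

s2

s3 --q--> s2
s2 --q--> s0
s0 --q--> s2
s2 --p--> s2
s2 --p--> s2
s2 --q--> s0
s0 --q--> s2
s2 --q--> s0
s0 --q--> s2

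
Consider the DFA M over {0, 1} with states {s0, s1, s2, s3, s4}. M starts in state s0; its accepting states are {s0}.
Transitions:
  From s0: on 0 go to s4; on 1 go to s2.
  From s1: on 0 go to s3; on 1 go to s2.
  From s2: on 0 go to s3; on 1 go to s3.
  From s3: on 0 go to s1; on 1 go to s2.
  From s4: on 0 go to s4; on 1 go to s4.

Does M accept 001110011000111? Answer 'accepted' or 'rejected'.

rejected

s0 --0--> s4
s4 --0--> s4
s4 --1--> s4
s4 --1--> s4
s4 --1--> s4
s4 --0--> s4
s4 --0--> s4
s4 --1--> s4
s4 --1--> s4
s4 --0--> s4
s4 --0--> s4
s4 --0--> s4
s4 --1--> s4
s4 --1--> s4
s4 --1--> s4
End in state s4, which is not an accepting state.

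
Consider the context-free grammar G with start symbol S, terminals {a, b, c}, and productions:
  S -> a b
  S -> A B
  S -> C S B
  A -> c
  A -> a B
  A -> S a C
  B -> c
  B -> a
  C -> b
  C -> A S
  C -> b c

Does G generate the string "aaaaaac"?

no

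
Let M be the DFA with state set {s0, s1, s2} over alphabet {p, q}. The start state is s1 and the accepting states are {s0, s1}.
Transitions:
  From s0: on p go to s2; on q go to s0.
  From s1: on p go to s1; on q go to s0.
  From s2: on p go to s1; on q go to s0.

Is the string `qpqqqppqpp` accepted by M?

s1 --q--> s0
s0 --p--> s2
s2 --q--> s0
s0 --q--> s0
s0 --q--> s0
s0 --p--> s2
s2 --p--> s1
s1 --q--> s0
s0 --p--> s2
s2 --p--> s1
End in state s1, which is an accepting state.

accepted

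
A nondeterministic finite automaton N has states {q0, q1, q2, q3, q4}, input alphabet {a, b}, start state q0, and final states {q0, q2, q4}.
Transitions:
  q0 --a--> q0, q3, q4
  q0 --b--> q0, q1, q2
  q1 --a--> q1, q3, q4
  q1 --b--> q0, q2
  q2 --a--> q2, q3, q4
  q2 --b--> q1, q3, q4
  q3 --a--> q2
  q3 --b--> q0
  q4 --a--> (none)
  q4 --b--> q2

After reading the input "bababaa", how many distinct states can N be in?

5

Start: {q0}
read b: {q0, q1, q2}
read a: {q0, q1, q2, q3, q4}
read b: {q0, q1, q2, q3, q4}
read a: {q0, q1, q2, q3, q4}
read b: {q0, q1, q2, q3, q4}
read a: {q0, q1, q2, q3, q4}
read a: {q0, q1, q2, q3, q4}
Final reachable set {q0, q1, q2, q3, q4} has 5 states.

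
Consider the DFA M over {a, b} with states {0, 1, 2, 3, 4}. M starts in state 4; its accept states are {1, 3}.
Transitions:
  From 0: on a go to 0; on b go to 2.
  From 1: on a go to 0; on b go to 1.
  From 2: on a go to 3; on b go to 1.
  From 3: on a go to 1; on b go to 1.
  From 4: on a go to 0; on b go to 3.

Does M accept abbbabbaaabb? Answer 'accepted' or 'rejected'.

4 --a--> 0
0 --b--> 2
2 --b--> 1
1 --b--> 1
1 --a--> 0
0 --b--> 2
2 --b--> 1
1 --a--> 0
0 --a--> 0
0 --a--> 0
0 --b--> 2
2 --b--> 1
End in state 1, which is an accepting state.

accepted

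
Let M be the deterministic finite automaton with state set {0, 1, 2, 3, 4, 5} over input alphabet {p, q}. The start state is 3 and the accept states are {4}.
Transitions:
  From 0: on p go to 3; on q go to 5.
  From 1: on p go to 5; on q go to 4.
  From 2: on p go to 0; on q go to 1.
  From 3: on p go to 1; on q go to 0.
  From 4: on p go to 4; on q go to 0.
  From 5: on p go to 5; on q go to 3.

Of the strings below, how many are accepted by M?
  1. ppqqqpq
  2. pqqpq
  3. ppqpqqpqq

ppqqqpq: rejected
pqqpq: rejected
ppqpqqpqq: rejected

0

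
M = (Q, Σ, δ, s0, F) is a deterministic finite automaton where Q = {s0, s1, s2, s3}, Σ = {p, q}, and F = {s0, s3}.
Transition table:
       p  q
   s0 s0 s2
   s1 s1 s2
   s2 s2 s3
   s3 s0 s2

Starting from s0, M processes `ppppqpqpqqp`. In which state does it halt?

s0

s0 --p--> s0
s0 --p--> s0
s0 --p--> s0
s0 --p--> s0
s0 --q--> s2
s2 --p--> s2
s2 --q--> s3
s3 --p--> s0
s0 --q--> s2
s2 --q--> s3
s3 --p--> s0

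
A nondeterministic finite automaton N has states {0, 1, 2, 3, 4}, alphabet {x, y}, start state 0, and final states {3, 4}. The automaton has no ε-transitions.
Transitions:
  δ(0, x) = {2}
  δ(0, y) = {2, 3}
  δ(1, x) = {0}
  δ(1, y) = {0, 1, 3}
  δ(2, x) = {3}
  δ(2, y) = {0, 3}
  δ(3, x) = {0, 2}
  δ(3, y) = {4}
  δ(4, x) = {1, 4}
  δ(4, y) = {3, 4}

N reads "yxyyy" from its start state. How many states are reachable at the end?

Start: {0}
read y: {2, 3}
read x: {0, 2, 3}
read y: {0, 2, 3, 4}
read y: {0, 2, 3, 4}
read y: {0, 2, 3, 4}
Final reachable set {0, 2, 3, 4} has 4 states.

4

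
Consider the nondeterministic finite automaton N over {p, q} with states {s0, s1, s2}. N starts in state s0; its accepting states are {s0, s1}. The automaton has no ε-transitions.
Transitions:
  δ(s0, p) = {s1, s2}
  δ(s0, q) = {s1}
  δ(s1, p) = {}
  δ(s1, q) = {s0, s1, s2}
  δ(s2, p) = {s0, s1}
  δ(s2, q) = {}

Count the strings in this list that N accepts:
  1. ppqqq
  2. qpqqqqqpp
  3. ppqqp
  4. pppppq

3

ppqqq: accepted
qpqqqqqpp: rejected
ppqqp: accepted
pppppq: accepted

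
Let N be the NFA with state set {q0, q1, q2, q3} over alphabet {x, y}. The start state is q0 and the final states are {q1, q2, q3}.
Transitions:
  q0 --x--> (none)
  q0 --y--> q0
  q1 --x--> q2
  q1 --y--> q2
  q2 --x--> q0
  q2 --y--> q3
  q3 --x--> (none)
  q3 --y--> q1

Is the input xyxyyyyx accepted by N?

Start: {q0}
read x: {}
The reachable set is empty and stays empty for the remaining 7 symbols.
Reachable ∩ accepting = {} — empty.

rejected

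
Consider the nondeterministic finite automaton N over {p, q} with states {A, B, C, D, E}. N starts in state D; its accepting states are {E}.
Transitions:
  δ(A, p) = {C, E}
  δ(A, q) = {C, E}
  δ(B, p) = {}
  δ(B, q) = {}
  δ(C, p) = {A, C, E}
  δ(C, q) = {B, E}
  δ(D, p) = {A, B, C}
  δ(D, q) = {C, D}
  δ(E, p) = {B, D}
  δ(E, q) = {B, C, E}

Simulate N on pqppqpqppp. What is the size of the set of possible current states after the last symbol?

5

Start: {D}
read p: {A, B, C}
read q: {B, C, E}
read p: {A, B, C, D, E}
read p: {A, B, C, D, E}
read q: {B, C, D, E}
read p: {A, B, C, D, E}
read q: {B, C, D, E}
read p: {A, B, C, D, E}
read p: {A, B, C, D, E}
read p: {A, B, C, D, E}
Final reachable set {A, B, C, D, E} has 5 states.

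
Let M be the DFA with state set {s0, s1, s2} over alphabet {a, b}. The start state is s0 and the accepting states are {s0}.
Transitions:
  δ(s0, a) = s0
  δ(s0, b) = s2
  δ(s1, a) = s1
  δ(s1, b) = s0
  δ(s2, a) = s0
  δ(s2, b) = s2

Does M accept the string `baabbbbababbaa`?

s0 --b--> s2
s2 --a--> s0
s0 --a--> s0
s0 --b--> s2
s2 --b--> s2
s2 --b--> s2
s2 --b--> s2
s2 --a--> s0
s0 --b--> s2
s2 --a--> s0
s0 --b--> s2
s2 --b--> s2
s2 --a--> s0
s0 --a--> s0
End in state s0, which is an accepting state.

accepted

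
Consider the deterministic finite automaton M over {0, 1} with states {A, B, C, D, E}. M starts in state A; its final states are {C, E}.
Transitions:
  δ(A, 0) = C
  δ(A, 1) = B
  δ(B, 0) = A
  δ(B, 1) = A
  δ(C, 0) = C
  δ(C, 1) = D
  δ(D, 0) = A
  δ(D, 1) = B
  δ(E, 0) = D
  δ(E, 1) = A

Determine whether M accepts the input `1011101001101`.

rejected

A --1--> B
B --0--> A
A --1--> B
B --1--> A
A --1--> B
B --0--> A
A --1--> B
B --0--> A
A --0--> C
C --1--> D
D --1--> B
B --0--> A
A --1--> B
End in state B, which is not an accepting state.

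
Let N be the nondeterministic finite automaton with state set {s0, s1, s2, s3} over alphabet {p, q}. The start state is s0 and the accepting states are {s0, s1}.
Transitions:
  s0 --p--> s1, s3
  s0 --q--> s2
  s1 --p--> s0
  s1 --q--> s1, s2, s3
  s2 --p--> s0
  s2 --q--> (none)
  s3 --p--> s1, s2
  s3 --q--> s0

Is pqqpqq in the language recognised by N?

accepted

Start: {s0}
read p: {s1, s3}
read q: {s0, s1, s2, s3}
read q: {s0, s1, s2, s3}
read p: {s0, s1, s2, s3}
read q: {s0, s1, s2, s3}
read q: {s0, s1, s2, s3}
Reachable ∩ accepting = {s0, s1} — nonempty.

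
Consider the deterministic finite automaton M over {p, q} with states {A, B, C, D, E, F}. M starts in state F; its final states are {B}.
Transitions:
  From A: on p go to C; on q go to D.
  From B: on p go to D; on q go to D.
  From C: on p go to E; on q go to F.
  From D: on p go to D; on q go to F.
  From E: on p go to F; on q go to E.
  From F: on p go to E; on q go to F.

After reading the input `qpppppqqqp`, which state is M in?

F --q--> F
F --p--> E
E --p--> F
F --p--> E
E --p--> F
F --p--> E
E --q--> E
E --q--> E
E --q--> E
E --p--> F

F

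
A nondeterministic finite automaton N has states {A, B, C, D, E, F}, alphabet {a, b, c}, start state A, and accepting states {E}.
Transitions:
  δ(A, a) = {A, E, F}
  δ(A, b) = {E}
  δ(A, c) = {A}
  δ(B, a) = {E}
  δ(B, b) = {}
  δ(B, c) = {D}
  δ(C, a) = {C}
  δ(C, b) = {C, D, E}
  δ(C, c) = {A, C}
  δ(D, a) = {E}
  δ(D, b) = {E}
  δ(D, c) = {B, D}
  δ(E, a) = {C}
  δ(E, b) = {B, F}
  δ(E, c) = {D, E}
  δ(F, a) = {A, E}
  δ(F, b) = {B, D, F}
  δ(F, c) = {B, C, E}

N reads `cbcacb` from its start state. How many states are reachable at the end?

Start: {A}
read c: {A}
read b: {E}
read c: {D, E}
read a: {C, E}
read c: {A, C, D, E}
read b: {B, C, D, E, F}
Final reachable set {B, C, D, E, F} has 5 states.

5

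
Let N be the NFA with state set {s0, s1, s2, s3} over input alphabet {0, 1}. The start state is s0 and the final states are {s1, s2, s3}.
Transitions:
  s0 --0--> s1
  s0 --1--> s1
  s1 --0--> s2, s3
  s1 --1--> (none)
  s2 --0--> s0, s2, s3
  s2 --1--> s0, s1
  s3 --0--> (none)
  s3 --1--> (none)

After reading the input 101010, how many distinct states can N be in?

Start: {s0}
read 1: {s1}
read 0: {s2, s3}
read 1: {s0, s1}
read 0: {s1, s2, s3}
read 1: {s0, s1}
read 0: {s1, s2, s3}
Final reachable set {s1, s2, s3} has 3 states.

3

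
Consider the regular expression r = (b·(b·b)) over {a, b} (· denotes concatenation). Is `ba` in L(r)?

no

No split of ba into u·v has b matching u and (b·b) matching v.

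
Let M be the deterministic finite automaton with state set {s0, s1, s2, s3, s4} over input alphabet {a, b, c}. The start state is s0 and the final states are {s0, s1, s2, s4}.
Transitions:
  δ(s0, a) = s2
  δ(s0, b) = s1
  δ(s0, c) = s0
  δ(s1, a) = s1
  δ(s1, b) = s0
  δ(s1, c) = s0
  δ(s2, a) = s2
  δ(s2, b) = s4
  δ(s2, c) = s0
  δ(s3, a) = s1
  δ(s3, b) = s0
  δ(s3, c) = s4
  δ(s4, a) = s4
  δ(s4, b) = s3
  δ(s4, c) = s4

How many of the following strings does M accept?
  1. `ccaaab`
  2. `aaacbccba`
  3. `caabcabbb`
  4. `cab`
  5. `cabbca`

5

`ccaaab`: accepted
`aaacbccba`: accepted
`caabcabbb`: accepted
`cab`: accepted
`cabbca`: accepted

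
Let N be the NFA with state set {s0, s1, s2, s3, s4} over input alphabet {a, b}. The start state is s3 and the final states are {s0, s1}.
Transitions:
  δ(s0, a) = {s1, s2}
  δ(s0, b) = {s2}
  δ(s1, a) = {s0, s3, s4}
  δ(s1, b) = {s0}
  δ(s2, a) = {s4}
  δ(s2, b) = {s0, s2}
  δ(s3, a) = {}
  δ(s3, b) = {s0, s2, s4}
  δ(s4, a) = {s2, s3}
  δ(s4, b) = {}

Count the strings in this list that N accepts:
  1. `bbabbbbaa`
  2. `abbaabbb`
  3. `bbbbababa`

2

`bbabbbbaa`: accepted
`abbaabbb`: rejected
`bbbbababa`: accepted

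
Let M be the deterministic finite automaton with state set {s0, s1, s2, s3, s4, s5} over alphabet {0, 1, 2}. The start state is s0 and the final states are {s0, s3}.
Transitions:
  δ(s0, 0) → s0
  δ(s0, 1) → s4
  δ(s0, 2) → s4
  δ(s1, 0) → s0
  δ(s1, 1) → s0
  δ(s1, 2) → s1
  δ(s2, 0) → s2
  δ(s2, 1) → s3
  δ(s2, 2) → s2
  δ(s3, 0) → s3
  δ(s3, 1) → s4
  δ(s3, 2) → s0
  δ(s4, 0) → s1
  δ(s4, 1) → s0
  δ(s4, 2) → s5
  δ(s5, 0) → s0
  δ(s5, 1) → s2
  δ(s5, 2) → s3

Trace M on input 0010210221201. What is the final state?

s0 --0--> s0
s0 --0--> s0
s0 --1--> s4
s4 --0--> s1
s1 --2--> s1
s1 --1--> s0
s0 --0--> s0
s0 --2--> s4
s4 --2--> s5
s5 --1--> s2
s2 --2--> s2
s2 --0--> s2
s2 --1--> s3

s3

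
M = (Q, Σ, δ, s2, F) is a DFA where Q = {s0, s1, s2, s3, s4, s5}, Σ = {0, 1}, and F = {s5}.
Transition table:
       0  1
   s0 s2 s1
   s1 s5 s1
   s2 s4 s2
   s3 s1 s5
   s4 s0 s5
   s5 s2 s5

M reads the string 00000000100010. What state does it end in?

s2 --0--> s4
s4 --0--> s0
s0 --0--> s2
s2 --0--> s4
s4 --0--> s0
s0 --0--> s2
s2 --0--> s4
s4 --0--> s0
s0 --1--> s1
s1 --0--> s5
s5 --0--> s2
s2 --0--> s4
s4 --1--> s5
s5 --0--> s2

s2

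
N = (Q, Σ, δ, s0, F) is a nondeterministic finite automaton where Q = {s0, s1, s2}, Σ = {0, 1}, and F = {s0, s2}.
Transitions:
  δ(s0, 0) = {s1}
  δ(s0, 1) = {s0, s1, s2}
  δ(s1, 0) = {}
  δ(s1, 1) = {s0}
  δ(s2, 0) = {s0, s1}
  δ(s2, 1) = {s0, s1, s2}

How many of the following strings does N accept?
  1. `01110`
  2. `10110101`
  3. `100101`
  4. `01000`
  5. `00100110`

3

`01110`: accepted
`10110101`: accepted
`100101`: accepted
`01000`: rejected
`00100110`: rejected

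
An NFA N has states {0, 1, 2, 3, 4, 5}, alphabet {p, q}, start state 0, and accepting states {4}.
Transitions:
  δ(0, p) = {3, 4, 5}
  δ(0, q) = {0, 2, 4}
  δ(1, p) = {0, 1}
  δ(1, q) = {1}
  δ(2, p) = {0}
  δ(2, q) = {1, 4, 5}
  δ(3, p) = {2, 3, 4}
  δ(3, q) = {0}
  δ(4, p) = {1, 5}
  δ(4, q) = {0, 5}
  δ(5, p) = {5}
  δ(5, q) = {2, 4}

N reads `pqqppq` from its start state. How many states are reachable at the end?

Start: {0}
read p: {3, 4, 5}
read q: {0, 2, 4, 5}
read q: {0, 1, 2, 4, 5}
read p: {0, 1, 3, 4, 5}
read p: {0, 1, 2, 3, 4, 5}
read q: {0, 1, 2, 4, 5}
Final reachable set {0, 1, 2, 4, 5} has 5 states.

5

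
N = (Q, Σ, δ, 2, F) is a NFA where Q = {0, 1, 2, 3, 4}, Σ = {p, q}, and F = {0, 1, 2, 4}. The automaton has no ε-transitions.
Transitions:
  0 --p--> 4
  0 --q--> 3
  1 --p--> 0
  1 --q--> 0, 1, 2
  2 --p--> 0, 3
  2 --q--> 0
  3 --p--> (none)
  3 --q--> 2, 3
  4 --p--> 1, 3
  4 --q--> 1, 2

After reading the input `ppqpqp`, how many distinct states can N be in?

2

Start: {2}
read p: {0, 3}
read p: {4}
read q: {1, 2}
read p: {0, 3}
read q: {2, 3}
read p: {0, 3}
Final reachable set {0, 3} has 2 states.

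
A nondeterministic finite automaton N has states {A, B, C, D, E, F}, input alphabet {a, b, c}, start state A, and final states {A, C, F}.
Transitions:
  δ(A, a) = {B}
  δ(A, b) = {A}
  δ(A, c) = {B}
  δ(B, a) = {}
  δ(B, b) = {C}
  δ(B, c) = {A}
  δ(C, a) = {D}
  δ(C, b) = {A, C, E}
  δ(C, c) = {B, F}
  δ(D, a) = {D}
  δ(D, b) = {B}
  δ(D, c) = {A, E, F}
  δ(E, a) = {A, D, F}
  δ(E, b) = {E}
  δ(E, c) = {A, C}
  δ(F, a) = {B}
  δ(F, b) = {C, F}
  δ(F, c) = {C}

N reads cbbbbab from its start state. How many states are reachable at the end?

4

Start: {A}
read c: {B}
read b: {C}
read b: {A, C, E}
read b: {A, C, E}
read b: {A, C, E}
read a: {A, B, D, F}
read b: {A, B, C, F}
Final reachable set {A, B, C, F} has 4 states.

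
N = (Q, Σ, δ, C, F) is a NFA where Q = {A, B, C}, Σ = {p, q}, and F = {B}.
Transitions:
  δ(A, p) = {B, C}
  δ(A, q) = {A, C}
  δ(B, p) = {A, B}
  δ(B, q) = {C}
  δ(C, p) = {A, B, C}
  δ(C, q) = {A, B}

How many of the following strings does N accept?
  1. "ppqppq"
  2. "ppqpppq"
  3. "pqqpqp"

"ppqppq": accepted
"ppqpppq": accepted
"pqqpqp": accepted

3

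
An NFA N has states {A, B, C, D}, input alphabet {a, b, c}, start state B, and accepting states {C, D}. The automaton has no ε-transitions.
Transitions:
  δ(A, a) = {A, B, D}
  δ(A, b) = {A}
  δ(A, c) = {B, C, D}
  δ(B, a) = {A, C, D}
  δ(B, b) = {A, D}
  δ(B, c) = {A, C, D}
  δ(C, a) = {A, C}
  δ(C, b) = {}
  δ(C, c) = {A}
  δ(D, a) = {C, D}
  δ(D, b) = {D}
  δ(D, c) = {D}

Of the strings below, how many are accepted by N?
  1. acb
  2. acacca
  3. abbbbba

acb: accepted
acacca: accepted
abbbbba: accepted

3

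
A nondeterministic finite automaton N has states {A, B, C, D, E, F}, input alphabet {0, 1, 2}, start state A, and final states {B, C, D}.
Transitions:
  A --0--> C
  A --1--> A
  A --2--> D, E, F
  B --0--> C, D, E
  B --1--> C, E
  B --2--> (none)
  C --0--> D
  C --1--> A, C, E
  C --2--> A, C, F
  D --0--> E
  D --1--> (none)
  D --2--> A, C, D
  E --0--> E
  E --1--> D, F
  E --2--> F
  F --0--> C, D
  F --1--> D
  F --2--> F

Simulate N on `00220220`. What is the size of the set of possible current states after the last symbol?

Start: {A}
read 0: {C}
read 0: {D}
read 2: {A, C, D}
read 2: {A, C, D, E, F}
read 0: {C, D, E}
read 2: {A, C, D, F}
read 2: {A, C, D, E, F}
read 0: {C, D, E}
Final reachable set {C, D, E} has 3 states.

3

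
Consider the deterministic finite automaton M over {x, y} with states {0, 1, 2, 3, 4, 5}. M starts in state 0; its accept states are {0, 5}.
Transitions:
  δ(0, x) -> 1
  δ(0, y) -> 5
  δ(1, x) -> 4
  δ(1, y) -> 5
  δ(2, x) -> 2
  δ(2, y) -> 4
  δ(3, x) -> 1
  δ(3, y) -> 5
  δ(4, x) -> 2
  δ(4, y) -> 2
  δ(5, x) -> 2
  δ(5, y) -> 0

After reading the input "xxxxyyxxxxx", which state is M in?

0 --x--> 1
1 --x--> 4
4 --x--> 2
2 --x--> 2
2 --y--> 4
4 --y--> 2
2 --x--> 2
2 --x--> 2
2 --x--> 2
2 --x--> 2
2 --x--> 2

2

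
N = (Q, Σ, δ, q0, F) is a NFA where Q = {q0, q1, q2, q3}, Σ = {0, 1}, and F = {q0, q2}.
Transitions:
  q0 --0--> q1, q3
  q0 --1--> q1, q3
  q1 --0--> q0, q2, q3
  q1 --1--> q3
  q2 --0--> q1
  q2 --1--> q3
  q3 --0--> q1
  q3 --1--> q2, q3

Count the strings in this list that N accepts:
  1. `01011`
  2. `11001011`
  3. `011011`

3

`01011`: accepted
`11001011`: accepted
`011011`: accepted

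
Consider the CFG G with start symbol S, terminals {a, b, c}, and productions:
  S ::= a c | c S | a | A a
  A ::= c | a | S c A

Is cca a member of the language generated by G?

yes

S ⇒ cS ⇒ cAa ⇒ cca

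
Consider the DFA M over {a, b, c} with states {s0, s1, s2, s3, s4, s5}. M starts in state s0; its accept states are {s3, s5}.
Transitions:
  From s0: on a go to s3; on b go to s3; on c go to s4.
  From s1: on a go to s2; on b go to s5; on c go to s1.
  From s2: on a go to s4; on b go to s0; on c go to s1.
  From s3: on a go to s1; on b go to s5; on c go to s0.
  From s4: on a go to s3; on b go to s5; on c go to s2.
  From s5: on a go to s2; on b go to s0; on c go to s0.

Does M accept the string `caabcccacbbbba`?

accepted

s0 --c--> s4
s4 --a--> s3
s3 --a--> s1
s1 --b--> s5
s5 --c--> s0
s0 --c--> s4
s4 --c--> s2
s2 --a--> s4
s4 --c--> s2
s2 --b--> s0
s0 --b--> s3
s3 --b--> s5
s5 --b--> s0
s0 --a--> s3
End in state s3, which is an accepting state.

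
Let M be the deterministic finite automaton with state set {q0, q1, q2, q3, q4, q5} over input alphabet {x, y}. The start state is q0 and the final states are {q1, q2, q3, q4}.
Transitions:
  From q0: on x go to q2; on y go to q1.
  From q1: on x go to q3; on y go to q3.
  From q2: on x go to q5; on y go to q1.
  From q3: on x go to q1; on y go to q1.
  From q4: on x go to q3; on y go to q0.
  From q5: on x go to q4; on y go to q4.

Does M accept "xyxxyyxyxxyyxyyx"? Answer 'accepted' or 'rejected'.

accepted

q0 --x--> q2
q2 --y--> q1
q1 --x--> q3
q3 --x--> q1
q1 --y--> q3
q3 --y--> q1
q1 --x--> q3
q3 --y--> q1
q1 --x--> q3
q3 --x--> q1
q1 --y--> q3
q3 --y--> q1
q1 --x--> q3
q3 --y--> q1
q1 --y--> q3
q3 --x--> q1
End in state q1, which is an accepting state.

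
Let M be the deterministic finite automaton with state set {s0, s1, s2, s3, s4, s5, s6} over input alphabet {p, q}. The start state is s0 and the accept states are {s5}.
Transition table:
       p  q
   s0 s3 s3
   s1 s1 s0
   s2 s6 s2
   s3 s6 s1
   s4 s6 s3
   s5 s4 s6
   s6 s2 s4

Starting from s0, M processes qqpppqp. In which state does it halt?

s3

s0 --q--> s3
s3 --q--> s1
s1 --p--> s1
s1 --p--> s1
s1 --p--> s1
s1 --q--> s0
s0 --p--> s3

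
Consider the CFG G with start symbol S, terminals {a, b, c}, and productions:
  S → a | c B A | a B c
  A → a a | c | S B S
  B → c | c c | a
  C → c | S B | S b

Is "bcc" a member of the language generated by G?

no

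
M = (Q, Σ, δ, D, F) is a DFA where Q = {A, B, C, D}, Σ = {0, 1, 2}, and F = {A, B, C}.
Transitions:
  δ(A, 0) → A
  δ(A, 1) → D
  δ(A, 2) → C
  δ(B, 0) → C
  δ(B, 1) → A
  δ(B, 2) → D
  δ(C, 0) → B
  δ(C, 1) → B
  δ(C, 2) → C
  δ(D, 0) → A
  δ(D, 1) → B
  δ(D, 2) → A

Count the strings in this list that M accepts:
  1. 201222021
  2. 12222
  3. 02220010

201222021: accepted
12222: accepted
02220010: accepted

3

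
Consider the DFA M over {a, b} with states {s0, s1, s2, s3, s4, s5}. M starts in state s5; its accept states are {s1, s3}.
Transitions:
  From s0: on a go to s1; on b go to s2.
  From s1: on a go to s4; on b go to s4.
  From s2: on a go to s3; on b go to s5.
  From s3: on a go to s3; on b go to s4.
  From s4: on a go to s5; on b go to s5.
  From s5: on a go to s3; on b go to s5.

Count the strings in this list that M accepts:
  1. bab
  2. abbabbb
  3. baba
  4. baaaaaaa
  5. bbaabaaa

2

bab: rejected
abbabbb: rejected
baba: rejected
baaaaaaa: accepted
bbaabaaa: accepted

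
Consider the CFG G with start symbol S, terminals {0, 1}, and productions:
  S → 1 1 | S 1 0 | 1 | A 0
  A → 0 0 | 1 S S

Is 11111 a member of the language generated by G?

no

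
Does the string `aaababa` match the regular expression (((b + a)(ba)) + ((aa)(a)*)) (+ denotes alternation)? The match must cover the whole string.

no

Neither ((b+a)(ba)) nor ((aa)(a)*) matches aaababa.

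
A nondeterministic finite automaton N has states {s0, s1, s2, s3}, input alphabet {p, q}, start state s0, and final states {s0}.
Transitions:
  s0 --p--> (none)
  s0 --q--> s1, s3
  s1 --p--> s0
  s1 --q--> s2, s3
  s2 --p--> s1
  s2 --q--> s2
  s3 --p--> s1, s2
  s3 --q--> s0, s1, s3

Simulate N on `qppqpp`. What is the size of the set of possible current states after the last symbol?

Start: {s0}
read q: {s1, s3}
read p: {s0, s1, s2}
read p: {s0, s1}
read q: {s1, s2, s3}
read p: {s0, s1, s2}
read p: {s0, s1}
Final reachable set {s0, s1} has 2 states.

2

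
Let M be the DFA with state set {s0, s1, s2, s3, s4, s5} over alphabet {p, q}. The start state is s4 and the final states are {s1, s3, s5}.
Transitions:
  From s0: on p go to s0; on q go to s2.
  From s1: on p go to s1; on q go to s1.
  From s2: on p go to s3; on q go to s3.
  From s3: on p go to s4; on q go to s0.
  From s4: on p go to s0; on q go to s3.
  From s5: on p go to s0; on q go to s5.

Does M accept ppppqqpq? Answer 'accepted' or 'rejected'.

s4 --p--> s0
s0 --p--> s0
s0 --p--> s0
s0 --p--> s0
s0 --q--> s2
s2 --q--> s3
s3 --p--> s4
s4 --q--> s3
End in state s3, which is an accepting state.

accepted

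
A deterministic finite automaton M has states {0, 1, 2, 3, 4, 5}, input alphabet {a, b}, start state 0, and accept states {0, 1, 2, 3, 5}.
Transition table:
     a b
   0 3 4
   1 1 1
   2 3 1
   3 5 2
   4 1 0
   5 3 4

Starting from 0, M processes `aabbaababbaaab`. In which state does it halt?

1

0 --a--> 3
3 --a--> 5
5 --b--> 4
4 --b--> 0
0 --a--> 3
3 --a--> 5
5 --b--> 4
4 --a--> 1
1 --b--> 1
1 --b--> 1
1 --a--> 1
1 --a--> 1
1 --a--> 1
1 --b--> 1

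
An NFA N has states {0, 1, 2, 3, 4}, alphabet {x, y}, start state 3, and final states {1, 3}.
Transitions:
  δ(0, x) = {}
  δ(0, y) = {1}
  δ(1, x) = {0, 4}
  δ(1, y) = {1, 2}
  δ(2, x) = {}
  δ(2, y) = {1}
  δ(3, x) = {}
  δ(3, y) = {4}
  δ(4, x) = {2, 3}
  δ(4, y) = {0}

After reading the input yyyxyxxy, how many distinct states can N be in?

Start: {3}
read y: {4}
read y: {0}
read y: {1}
read x: {0, 4}
read y: {0, 1}
read x: {0, 4}
read x: {2, 3}
read y: {1, 4}
Final reachable set {1, 4} has 2 states.

2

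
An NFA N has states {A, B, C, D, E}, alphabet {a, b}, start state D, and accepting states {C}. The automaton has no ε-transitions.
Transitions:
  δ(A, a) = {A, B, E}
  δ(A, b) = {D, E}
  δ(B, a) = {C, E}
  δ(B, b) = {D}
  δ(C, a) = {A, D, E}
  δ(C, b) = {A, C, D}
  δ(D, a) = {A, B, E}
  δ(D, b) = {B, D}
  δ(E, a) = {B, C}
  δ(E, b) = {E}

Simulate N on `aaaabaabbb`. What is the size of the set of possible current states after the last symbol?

Start: {D}
read a: {A, B, E}
read a: {A, B, C, E}
read a: {A, B, C, D, E}
read a: {A, B, C, D, E}
read b: {A, B, C, D, E}
read a: {A, B, C, D, E}
read a: {A, B, C, D, E}
read b: {A, B, C, D, E}
read b: {A, B, C, D, E}
read b: {A, B, C, D, E}
Final reachable set {A, B, C, D, E} has 5 states.

5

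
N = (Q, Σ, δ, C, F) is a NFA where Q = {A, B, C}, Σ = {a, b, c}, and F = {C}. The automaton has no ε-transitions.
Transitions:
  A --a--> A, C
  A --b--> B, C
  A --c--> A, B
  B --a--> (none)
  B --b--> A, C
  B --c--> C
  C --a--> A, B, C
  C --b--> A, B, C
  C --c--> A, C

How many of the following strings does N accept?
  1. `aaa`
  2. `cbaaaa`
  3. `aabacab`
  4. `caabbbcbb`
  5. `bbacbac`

`aaa`: accepted
`cbaaaa`: accepted
`aabacab`: accepted
`caabbbcbb`: accepted
`bbacbac`: accepted

5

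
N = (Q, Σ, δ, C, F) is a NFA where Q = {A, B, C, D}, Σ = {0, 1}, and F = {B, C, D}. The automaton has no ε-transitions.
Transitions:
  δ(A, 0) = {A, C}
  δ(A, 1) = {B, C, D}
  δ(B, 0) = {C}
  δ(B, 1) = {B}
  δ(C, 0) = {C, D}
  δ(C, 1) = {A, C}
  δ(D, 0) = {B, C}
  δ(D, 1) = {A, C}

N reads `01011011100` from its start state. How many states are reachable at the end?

Start: {C}
read 0: {C, D}
read 1: {A, C}
read 0: {A, C, D}
read 1: {A, B, C, D}
read 1: {A, B, C, D}
read 0: {A, B, C, D}
read 1: {A, B, C, D}
read 1: {A, B, C, D}
read 1: {A, B, C, D}
read 0: {A, B, C, D}
read 0: {A, B, C, D}
Final reachable set {A, B, C, D} has 4 states.

4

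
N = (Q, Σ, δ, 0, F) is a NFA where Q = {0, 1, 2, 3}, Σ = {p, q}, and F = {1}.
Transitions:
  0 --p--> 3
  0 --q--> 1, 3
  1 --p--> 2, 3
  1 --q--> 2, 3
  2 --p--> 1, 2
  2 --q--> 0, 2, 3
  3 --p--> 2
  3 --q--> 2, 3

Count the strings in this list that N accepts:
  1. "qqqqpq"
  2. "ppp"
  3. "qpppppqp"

"qqqqpq": rejected
"ppp": accepted
"qpppppqp": accepted

2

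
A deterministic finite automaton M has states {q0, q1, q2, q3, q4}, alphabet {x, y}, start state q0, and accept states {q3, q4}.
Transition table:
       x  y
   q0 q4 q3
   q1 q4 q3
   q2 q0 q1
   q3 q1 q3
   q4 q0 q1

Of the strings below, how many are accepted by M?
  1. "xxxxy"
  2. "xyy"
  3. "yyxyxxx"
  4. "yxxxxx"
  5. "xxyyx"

"xxxxy": accepted
"xyy": accepted
"yyxyxxx": rejected
"yxxxxx": rejected
"xxyyx": rejected

2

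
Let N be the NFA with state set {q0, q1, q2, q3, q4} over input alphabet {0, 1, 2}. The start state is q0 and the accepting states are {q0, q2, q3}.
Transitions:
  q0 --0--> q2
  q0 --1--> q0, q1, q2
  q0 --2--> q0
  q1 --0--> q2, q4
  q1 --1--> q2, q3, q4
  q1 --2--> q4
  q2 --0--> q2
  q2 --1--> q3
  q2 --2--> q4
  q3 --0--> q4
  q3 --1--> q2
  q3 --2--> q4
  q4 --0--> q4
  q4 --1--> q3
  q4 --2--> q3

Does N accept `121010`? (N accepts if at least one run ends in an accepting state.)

rejected

Start: {q0}
read 1: {q0, q1, q2}
read 2: {q0, q4}
read 1: {q0, q1, q2, q3}
read 0: {q2, q4}
read 1: {q3}
read 0: {q4}
Reachable ∩ accepting = {} — empty.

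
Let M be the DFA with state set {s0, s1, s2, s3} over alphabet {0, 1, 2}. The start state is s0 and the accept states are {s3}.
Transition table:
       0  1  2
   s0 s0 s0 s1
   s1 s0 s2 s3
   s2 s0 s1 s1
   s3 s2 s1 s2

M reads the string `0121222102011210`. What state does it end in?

s0

s0 --0--> s0
s0 --1--> s0
s0 --2--> s1
s1 --1--> s2
s2 --2--> s1
s1 --2--> s3
s3 --2--> s2
s2 --1--> s1
s1 --0--> s0
s0 --2--> s1
s1 --0--> s0
s0 --1--> s0
s0 --1--> s0
s0 --2--> s1
s1 --1--> s2
s2 --0--> s0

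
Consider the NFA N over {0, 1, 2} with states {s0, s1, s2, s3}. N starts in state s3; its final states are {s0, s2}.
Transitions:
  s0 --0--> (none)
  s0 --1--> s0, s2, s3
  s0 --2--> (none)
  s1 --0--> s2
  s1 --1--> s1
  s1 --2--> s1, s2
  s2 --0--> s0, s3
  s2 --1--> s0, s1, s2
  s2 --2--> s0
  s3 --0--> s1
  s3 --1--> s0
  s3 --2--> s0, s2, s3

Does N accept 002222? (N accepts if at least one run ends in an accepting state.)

rejected

Start: {s3}
read 0: {s1}
read 0: {s2}
read 2: {s0}
read 2: {}
The reachable set is empty and stays empty for the remaining 2 symbols.
Reachable ∩ accepting = {} — empty.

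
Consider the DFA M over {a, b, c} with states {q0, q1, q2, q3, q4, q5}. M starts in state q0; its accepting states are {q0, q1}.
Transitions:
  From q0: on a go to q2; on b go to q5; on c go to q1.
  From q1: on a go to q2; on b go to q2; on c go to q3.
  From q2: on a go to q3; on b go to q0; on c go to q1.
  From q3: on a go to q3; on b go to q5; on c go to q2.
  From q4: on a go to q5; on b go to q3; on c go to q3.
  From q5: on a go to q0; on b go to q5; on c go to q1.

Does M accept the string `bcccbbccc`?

q0 --b--> q5
q5 --c--> q1
q1 --c--> q3
q3 --c--> q2
q2 --b--> q0
q0 --b--> q5
q5 --c--> q1
q1 --c--> q3
q3 --c--> q2
End in state q2, which is not an accepting state.

rejected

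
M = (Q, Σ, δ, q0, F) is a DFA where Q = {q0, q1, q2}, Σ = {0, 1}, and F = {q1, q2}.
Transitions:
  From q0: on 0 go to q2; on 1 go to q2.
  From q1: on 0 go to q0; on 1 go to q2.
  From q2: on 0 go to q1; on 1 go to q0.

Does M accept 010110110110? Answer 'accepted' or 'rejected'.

accepted

q0 --0--> q2
q2 --1--> q0
q0 --0--> q2
q2 --1--> q0
q0 --1--> q2
q2 --0--> q1
q1 --1--> q2
q2 --1--> q0
q0 --0--> q2
q2 --1--> q0
q0 --1--> q2
q2 --0--> q1
End in state q1, which is an accepting state.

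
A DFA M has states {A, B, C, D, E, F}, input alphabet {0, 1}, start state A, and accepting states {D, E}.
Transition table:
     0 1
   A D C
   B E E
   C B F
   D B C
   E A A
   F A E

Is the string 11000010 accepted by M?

A --1--> C
C --1--> F
F --0--> A
A --0--> D
D --0--> B
B --0--> E
E --1--> A
A --0--> D
End in state D, which is an accepting state.

accepted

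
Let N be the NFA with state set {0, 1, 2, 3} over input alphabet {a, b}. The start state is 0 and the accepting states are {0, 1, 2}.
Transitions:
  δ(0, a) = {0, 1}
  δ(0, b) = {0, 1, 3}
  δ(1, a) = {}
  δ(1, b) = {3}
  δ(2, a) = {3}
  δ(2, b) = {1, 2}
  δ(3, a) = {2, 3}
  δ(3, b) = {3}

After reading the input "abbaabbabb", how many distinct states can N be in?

Start: {0}
read a: {0, 1}
read b: {0, 1, 3}
read b: {0, 1, 3}
read a: {0, 1, 2, 3}
read a: {0, 1, 2, 3}
read b: {0, 1, 2, 3}
read b: {0, 1, 2, 3}
read a: {0, 1, 2, 3}
read b: {0, 1, 2, 3}
read b: {0, 1, 2, 3}
Final reachable set {0, 1, 2, 3} has 4 states.

4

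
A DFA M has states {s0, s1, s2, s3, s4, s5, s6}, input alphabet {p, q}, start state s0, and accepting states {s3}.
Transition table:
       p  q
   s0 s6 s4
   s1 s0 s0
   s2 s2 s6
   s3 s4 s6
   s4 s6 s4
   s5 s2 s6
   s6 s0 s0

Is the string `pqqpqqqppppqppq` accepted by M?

rejected

s0 --p--> s6
s6 --q--> s0
s0 --q--> s4
s4 --p--> s6
s6 --q--> s0
s0 --q--> s4
s4 --q--> s4
s4 --p--> s6
s6 --p--> s0
s0 --p--> s6
s6 --p--> s0
s0 --q--> s4
s4 --p--> s6
s6 --p--> s0
s0 --q--> s4
End in state s4, which is not an accepting state.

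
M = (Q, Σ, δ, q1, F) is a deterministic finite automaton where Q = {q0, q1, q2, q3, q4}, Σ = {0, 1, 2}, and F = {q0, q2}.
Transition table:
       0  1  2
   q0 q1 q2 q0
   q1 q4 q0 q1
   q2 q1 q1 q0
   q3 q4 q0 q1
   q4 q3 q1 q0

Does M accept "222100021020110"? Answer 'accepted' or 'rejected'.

q1 --2--> q1
q1 --2--> q1
q1 --2--> q1
q1 --1--> q0
q0 --0--> q1
q1 --0--> q4
q4 --0--> q3
q3 --2--> q1
q1 --1--> q0
q0 --0--> q1
q1 --2--> q1
q1 --0--> q4
q4 --1--> q1
q1 --1--> q0
q0 --0--> q1
End in state q1, which is not an accepting state.

rejected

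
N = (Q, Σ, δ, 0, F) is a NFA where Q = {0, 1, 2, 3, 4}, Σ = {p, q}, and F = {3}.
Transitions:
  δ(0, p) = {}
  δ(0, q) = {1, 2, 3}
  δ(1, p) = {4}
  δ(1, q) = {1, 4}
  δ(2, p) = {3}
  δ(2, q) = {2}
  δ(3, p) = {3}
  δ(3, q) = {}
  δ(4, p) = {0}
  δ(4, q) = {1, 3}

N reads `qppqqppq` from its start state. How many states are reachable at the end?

3

Start: {0}
read q: {1, 2, 3}
read p: {3, 4}
read p: {0, 3}
read q: {1, 2, 3}
read q: {1, 2, 4}
read p: {0, 3, 4}
read p: {0, 3}
read q: {1, 2, 3}
Final reachable set {1, 2, 3} has 3 states.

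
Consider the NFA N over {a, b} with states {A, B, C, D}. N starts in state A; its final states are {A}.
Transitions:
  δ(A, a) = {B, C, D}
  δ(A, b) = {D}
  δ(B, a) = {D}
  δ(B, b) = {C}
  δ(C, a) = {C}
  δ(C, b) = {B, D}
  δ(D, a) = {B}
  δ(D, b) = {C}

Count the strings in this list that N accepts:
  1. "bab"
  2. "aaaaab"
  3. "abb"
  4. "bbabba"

"bab": rejected
"aaaaab": rejected
"abb": rejected
"bbabba": rejected

0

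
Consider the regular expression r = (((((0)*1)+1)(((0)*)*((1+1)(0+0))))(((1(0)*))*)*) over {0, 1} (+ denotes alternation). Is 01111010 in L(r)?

no

No split of 01111010 into u·v has ((((0)*1)+1)(((0)*)*((1+1)(0+0)))) matching u and (((1(0)*))*)* matching v.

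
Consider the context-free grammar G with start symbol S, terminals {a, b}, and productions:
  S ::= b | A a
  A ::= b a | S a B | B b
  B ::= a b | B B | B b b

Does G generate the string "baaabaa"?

no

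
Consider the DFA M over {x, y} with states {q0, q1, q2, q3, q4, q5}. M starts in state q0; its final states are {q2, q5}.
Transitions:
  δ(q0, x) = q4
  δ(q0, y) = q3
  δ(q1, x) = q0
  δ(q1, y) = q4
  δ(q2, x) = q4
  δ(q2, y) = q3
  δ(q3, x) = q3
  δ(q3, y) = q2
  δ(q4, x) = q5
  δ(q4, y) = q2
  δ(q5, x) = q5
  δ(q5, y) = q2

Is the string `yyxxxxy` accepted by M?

q0 --y--> q3
q3 --y--> q2
q2 --x--> q4
q4 --x--> q5
q5 --x--> q5
q5 --x--> q5
q5 --y--> q2
End in state q2, which is an accepting state.

accepted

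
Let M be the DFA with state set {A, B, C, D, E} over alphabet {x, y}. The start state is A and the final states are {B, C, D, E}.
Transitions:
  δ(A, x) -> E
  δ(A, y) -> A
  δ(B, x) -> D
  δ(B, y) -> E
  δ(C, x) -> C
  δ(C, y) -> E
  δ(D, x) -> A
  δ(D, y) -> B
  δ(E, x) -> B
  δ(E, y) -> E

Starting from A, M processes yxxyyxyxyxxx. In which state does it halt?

A

A --y--> A
A --x--> E
E --x--> B
B --y--> E
E --y--> E
E --x--> B
B --y--> E
E --x--> B
B --y--> E
E --x--> B
B --x--> D
D --x--> A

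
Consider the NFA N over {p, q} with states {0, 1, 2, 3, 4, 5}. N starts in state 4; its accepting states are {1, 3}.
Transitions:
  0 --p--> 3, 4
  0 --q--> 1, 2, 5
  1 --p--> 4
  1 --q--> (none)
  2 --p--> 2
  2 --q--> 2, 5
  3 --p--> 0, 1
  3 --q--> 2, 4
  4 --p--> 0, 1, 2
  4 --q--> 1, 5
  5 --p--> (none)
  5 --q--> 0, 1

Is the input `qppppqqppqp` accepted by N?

Start: {4}
read q: {1, 5}
read p: {4}
read p: {0, 1, 2}
read p: {2, 3, 4}
read p: {0, 1, 2}
read q: {1, 2, 5}
read q: {0, 1, 2, 5}
read p: {2, 3, 4}
read p: {0, 1, 2}
read q: {1, 2, 5}
read p: {2, 4}
Reachable ∩ accepting = {} — empty.

rejected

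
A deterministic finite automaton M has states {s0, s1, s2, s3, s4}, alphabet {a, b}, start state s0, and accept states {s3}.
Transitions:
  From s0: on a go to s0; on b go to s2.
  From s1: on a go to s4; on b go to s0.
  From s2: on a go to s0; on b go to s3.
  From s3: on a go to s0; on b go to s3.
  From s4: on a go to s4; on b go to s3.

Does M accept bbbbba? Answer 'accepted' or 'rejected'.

rejected

s0 --b--> s2
s2 --b--> s3
s3 --b--> s3
s3 --b--> s3
s3 --b--> s3
s3 --a--> s0
End in state s0, which is not an accepting state.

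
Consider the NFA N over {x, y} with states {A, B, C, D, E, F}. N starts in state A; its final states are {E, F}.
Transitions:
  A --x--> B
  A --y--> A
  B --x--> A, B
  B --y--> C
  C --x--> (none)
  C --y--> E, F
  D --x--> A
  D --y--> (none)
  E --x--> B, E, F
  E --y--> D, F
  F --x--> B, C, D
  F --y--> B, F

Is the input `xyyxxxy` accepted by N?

accepted

Start: {A}
read x: {B}
read y: {C}
read y: {E, F}
read x: {B, C, D, E, F}
read x: {A, B, C, D, E, F}
read x: {A, B, C, D, E, F}
read y: {A, B, C, D, E, F}
Reachable ∩ accepting = {E, F} — nonempty.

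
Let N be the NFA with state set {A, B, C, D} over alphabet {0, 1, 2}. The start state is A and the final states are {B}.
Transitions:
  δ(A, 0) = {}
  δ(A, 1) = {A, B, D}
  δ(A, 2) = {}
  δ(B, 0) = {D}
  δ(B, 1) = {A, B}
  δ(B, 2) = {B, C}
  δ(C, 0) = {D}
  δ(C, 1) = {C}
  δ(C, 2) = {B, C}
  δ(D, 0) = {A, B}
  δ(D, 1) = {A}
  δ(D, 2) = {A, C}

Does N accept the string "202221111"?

rejected

Start: {A}
read 2: {}
The reachable set is empty and stays empty for the remaining 8 symbols.
Reachable ∩ accepting = {} — empty.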